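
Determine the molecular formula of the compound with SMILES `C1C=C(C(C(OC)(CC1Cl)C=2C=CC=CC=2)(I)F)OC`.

C15H17ClFIO2

Heavy atoms from the SMILES: 15 C, 1 Cl, 1 F, 1 I, 2 O.
Implicit hydrogens by atom environment:
  5 × C (aromatic): 1 H each → 5
  3 × C: no H
  2 × C: 3 H each → 6
  2 × C: 2 H each → 4
  2 × C: 1 H each → 2
  2 × O: no H
  1 × C (aromatic): no H
  1 × Cl: no H
  1 × F: no H
  1 × I: no H
  Total hydrogens = 17.
Molecular formula: C15H17ClFIO2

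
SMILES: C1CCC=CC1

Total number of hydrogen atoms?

10

Hydrogens are implicit in SMILES; fill each atom to its normal valence:
  4 × C: 2 H each → 8
  2 × C: 1 H each → 2
  Total hydrogens = 10.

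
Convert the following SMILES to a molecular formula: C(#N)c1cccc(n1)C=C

C8H6N2

Heavy atoms from the SMILES: 8 C, 2 N.
Implicit hydrogens by atom environment:
  3 × C (aromatic): 1 H each → 3
  2 × C (aromatic): no H
  1 × C: 2 H
  1 × C: 1 H
  1 × C: no H
  1 × N (aromatic): no H
  1 × N: no H
  Total hydrogens = 6.
Molecular formula: C8H6N2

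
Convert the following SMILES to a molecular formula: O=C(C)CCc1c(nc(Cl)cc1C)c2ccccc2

Heavy atoms from the SMILES: 16 C, 1 Cl, 1 N, 1 O.
Implicit hydrogens by atom environment:
  6 × C (aromatic): 1 H each → 6
  5 × C (aromatic): no H
  2 × C: 3 H each → 6
  2 × C: 2 H each → 4
  1 × C: no H
  1 × Cl: no H
  1 × N (aromatic): no H
  1 × O: no H
  Total hydrogens = 16.
Molecular formula: C16H16ClNO

C16H16ClNO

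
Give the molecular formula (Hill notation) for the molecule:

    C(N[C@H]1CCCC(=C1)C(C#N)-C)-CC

C12H20N2

Heavy atoms from the SMILES: 12 C, 2 N.
Implicit hydrogens by atom environment:
  5 × C: 2 H each → 10
  3 × C: 1 H each → 3
  2 × C: 3 H each → 6
  2 × C: no H
  1 × N: 1 H
  1 × N: no H
  Total hydrogens = 20.
Molecular formula: C12H20N2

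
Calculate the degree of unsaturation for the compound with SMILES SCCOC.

Molecular formula from the SMILES: C3H8OS.
DoU = (2C + 2 + N − H − X)/2 = (2·3 + 2 + 0 − 8 − 0)/2 = 0/2 = 0.
(Structurally: 0 ring(s) + 0 π bond(s) = 0.)

0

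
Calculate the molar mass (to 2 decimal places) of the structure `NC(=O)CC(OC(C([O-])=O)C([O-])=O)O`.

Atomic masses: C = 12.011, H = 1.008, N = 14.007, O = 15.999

Molecular formula: [C6H7NO7]2-.
M = 6×12.011 + 7×1.008 + 1×14.007 + 7×15.999 = 205.12 g/mol.

205.12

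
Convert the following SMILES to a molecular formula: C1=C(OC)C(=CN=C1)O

Heavy atoms from the SMILES: 6 C, 1 N, 2 O.
Implicit hydrogens by atom environment:
  3 × C (aromatic): 1 H each → 3
  2 × C (aromatic): no H
  1 × C: 3 H
  1 × N (aromatic): no H
  1 × O: 1 H
  1 × O: no H
  Total hydrogens = 7.
Molecular formula: C6H7NO2

C6H7NO2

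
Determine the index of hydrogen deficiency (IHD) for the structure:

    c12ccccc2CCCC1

5

Molecular formula from the SMILES: C10H12.
DoU = (2C + 2 + N − H − X)/2 = (2·10 + 2 + 0 − 12 − 0)/2 = 10/2 = 5.
(Structurally: 2 ring(s) + 3 π bond(s) = 5.)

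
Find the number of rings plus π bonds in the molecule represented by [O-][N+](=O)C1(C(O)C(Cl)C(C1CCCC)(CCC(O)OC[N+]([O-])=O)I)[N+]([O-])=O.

Molecular formula from the SMILES: C13H21ClIN3O9.
DoU = (2C + 2 + N − H − X)/2 = (2·13 + 2 + 3 − 21 − 2)/2 = 8/2 = 4.
(Structurally: 1 ring(s) + 3 π bond(s) = 4.)

4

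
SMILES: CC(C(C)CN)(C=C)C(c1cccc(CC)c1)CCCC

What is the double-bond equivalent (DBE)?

Molecular formula from the SMILES: C20H33N.
DoU = (2C + 2 + N − H − X)/2 = (2·20 + 2 + 1 − 33 − 0)/2 = 10/2 = 5.
(Structurally: 1 ring(s) + 4 π bond(s) = 5.)

5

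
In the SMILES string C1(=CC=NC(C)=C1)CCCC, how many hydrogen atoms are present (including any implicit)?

15

Hydrogens are implicit in SMILES; fill each atom to its normal valence:
  3 × C: 2 H each → 6
  3 × C (aromatic): 1 H each → 3
  2 × C: 3 H each → 6
  2 × C (aromatic): no H
  1 × N (aromatic): no H
  Total hydrogens = 15.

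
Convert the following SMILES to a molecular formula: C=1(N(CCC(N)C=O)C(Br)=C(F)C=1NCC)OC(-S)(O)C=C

Heavy atoms from the SMILES: 1 Br, 13 C, 1 F, 3 N, 3 O, 1 S.
Implicit hydrogens by atom environment:
  4 × C: 2 H each → 8
  4 × C (aromatic): no H
  3 × C: 1 H each → 3
  2 × O: no H
  1 × Br: no H
  1 × C: 3 H
  1 × C: no H
  1 × F: no H
  1 × N: 2 H
  1 × N: 1 H
  1 × N (aromatic): no H
  1 × O: 1 H
  1 × S: 1 H
  Total hydrogens = 19.
Molecular formula: C13H19BrFN3O3S

C13H19BrFN3O3S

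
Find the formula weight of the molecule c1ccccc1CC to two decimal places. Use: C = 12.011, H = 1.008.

106.17

Molecular formula: C8H10.
M = 8×12.011 + 10×1.008 = 106.17 g/mol.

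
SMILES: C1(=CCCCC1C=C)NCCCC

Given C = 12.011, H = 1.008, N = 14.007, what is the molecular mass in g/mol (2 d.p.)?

Molecular formula: C12H21N.
M = 12×12.011 + 21×1.008 + 1×14.007 = 179.31 g/mol.

179.31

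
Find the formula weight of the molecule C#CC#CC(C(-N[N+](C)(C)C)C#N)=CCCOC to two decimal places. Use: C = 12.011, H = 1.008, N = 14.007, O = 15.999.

Molecular formula: C14H20N3O+.
M = 14×12.011 + 20×1.008 + 3×14.007 + 1×15.999 = 246.33 g/mol.

246.33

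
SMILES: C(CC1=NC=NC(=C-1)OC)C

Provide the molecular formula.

Heavy atoms from the SMILES: 8 C, 2 N, 1 O.
Implicit hydrogens by atom environment:
  2 × C: 3 H each → 6
  2 × C: 2 H each → 4
  2 × C (aromatic): 1 H each → 2
  2 × C (aromatic): no H
  2 × N (aromatic): no H
  1 × O: no H
  Total hydrogens = 12.
Molecular formula: C8H12N2O

C8H12N2O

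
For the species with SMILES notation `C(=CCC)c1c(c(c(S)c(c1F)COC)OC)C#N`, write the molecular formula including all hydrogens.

Heavy atoms from the SMILES: 14 C, 1 F, 1 N, 2 O, 1 S.
Implicit hydrogens by atom environment:
  6 × C (aromatic): no H
  3 × C: 3 H each → 9
  2 × C: 2 H each → 4
  2 × C: 1 H each → 2
  2 × O: no H
  1 × C: no H
  1 × F: no H
  1 × N: no H
  1 × S: 1 H
  Total hydrogens = 16.
Molecular formula: C14H16FNO2S

C14H16FNO2S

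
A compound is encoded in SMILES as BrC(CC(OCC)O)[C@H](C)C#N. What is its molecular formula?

Heavy atoms from the SMILES: 1 Br, 8 C, 1 N, 2 O.
Implicit hydrogens by atom environment:
  3 × C: 1 H each → 3
  2 × C: 3 H each → 6
  2 × C: 2 H each → 4
  1 × Br: no H
  1 × C: no H
  1 × N: no H
  1 × O: 1 H
  1 × O: no H
  Total hydrogens = 14.
Molecular formula: C8H14BrNO2

C8H14BrNO2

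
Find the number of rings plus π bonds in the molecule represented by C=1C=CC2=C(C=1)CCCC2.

Molecular formula from the SMILES: C10H12.
DoU = (2C + 2 + N − H − X)/2 = (2·10 + 2 + 0 − 12 − 0)/2 = 10/2 = 5.
(Structurally: 2 ring(s) + 3 π bond(s) = 5.)

5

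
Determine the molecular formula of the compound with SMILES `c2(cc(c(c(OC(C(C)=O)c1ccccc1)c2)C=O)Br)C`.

C17H15BrO3

Heavy atoms from the SMILES: 1 Br, 17 C, 3 O.
Implicit hydrogens by atom environment:
  7 × C (aromatic): 1 H each → 7
  5 × C (aromatic): no H
  3 × O: no H
  2 × C: 3 H each → 6
  2 × C: 1 H each → 2
  1 × Br: no H
  1 × C: no H
  Total hydrogens = 15.
Molecular formula: C17H15BrO3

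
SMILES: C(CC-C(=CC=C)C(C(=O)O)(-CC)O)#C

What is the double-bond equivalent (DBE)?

5

Molecular formula from the SMILES: C12H16O3.
DoU = (2C + 2 + N − H − X)/2 = (2·12 + 2 + 0 − 16 − 0)/2 = 10/2 = 5.
(Structurally: 0 ring(s) + 5 π bond(s) = 5.)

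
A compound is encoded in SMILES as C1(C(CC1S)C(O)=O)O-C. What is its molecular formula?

C6H10O3S

Heavy atoms from the SMILES: 6 C, 3 O, 1 S.
Implicit hydrogens by atom environment:
  3 × C: 1 H each → 3
  2 × O: no H
  1 × C: 3 H
  1 × C: 2 H
  1 × C: no H
  1 × O: 1 H
  1 × S: 1 H
  Total hydrogens = 10.
Molecular formula: C6H10O3S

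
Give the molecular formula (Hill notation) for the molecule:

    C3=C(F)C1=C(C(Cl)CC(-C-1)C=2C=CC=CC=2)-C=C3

Heavy atoms from the SMILES: 16 C, 1 Cl, 1 F.
Implicit hydrogens by atom environment:
  8 × C (aromatic): 1 H each → 8
  4 × C (aromatic): no H
  2 × C: 2 H each → 4
  2 × C: 1 H each → 2
  1 × Cl: no H
  1 × F: no H
  Total hydrogens = 14.
Molecular formula: C16H14ClF

C16H14ClF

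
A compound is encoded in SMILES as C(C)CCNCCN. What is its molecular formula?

C6H16N2

Heavy atoms from the SMILES: 6 C, 2 N.
Implicit hydrogens by atom environment:
  5 × C: 2 H each → 10
  1 × C: 3 H
  1 × N: 2 H
  1 × N: 1 H
  Total hydrogens = 16.
Molecular formula: C6H16N2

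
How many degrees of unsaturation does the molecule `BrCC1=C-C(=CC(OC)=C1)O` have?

Molecular formula from the SMILES: C8H9BrO2.
DoU = (2C + 2 + N − H − X)/2 = (2·8 + 2 + 0 − 9 − 1)/2 = 8/2 = 4.
(Structurally: 1 ring(s) + 3 π bond(s) = 4.)

4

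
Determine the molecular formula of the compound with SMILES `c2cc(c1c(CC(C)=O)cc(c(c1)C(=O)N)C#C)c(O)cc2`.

C18H15NO3

Heavy atoms from the SMILES: 18 C, 1 N, 3 O.
Implicit hydrogens by atom environment:
  6 × C (aromatic): 1 H each → 6
  6 × C (aromatic): no H
  3 × C: no H
  2 × O: no H
  1 × C: 3 H
  1 × C: 2 H
  1 × C: 1 H
  1 × N: 2 H
  1 × O: 1 H
  Total hydrogens = 15.
Molecular formula: C18H15NO3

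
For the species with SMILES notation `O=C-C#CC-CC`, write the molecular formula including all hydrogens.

Heavy atoms from the SMILES: 6 C, 1 O.
Implicit hydrogens by atom environment:
  2 × C: 2 H each → 4
  2 × C: no H
  1 × C: 3 H
  1 × C: 1 H
  1 × O: no H
  Total hydrogens = 8.
Molecular formula: C6H8O

C6H8O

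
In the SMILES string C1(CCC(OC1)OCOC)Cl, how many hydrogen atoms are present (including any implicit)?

Hydrogens are implicit in SMILES; fill each atom to its normal valence:
  4 × C: 2 H each → 8
  3 × O: no H
  2 × C: 1 H each → 2
  1 × C: 3 H
  1 × Cl: no H
  Total hydrogens = 13.

13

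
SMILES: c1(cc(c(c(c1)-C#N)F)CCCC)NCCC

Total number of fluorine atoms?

The symbol for fluorine appears 1 time in the SMILES.

1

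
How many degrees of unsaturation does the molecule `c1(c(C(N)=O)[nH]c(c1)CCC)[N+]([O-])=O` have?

5

Molecular formula from the SMILES: C8H11N3O3.
DoU = (2C + 2 + N − H − X)/2 = (2·8 + 2 + 3 − 11 − 0)/2 = 10/2 = 5.
(Structurally: 1 ring(s) + 4 π bond(s) = 5.)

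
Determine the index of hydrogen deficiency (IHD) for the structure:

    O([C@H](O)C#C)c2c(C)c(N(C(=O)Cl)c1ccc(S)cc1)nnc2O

Molecular formula from the SMILES: C15H12ClN3O4S.
DoU = (2C + 2 + N − H − X)/2 = (2·15 + 2 + 3 − 12 − 1)/2 = 22/2 = 11.
(Structurally: 2 ring(s) + 9 π bond(s) = 11.)

11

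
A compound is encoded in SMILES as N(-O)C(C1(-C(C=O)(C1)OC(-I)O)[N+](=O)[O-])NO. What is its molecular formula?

C6H10IN3O7

Heavy atoms from the SMILES: 6 C, 1 I, 3 N, 7 O.
Implicit hydrogens by atom environment:
  3 × C: 1 H each → 3
  3 × O: 1 H each → 3
  3 × O: no H
  2 × C: no H
  2 × N: 1 H each → 2
  1 × C: 2 H
  1 × I: no H
  1 × N (charge +1): no H
  1 × O (charge -1): no H
  Total hydrogens = 10.
Molecular formula: C6H10IN3O7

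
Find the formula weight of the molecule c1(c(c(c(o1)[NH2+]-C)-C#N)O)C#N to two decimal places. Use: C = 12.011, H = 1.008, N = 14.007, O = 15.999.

164.14

Molecular formula: C7H6N3O2+.
M = 7×12.011 + 6×1.008 + 3×14.007 + 2×15.999 = 164.14 g/mol.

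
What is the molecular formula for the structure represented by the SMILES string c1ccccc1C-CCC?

C10H14

Heavy atoms from the SMILES: 10 C.
Implicit hydrogens by atom environment:
  5 × C (aromatic): 1 H each → 5
  3 × C: 2 H each → 6
  1 × C: 3 H
  1 × C (aromatic): no H
  Total hydrogens = 14.
Molecular formula: C10H14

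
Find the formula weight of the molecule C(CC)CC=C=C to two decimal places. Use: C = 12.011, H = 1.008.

Molecular formula: C7H12.
M = 7×12.011 + 12×1.008 = 96.17 g/mol.

96.17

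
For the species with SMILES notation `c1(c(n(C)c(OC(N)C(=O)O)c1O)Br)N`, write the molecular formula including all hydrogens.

C7H10BrN3O4

Heavy atoms from the SMILES: 1 Br, 7 C, 3 N, 4 O.
Implicit hydrogens by atom environment:
  4 × C (aromatic): no H
  2 × N: 2 H each → 4
  2 × O: 1 H each → 2
  2 × O: no H
  1 × Br: no H
  1 × C: 3 H
  1 × C: 1 H
  1 × C: no H
  1 × N (aromatic): no H
  Total hydrogens = 10.
Molecular formula: C7H10BrN3O4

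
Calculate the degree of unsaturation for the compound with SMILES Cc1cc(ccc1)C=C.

Molecular formula from the SMILES: C9H10.
DoU = (2C + 2 + N − H − X)/2 = (2·9 + 2 + 0 − 10 − 0)/2 = 10/2 = 5.
(Structurally: 1 ring(s) + 4 π bond(s) = 5.)

5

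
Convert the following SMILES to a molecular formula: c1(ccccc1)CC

Heavy atoms from the SMILES: 8 C.
Implicit hydrogens by atom environment:
  5 × C (aromatic): 1 H each → 5
  1 × C: 3 H
  1 × C: 2 H
  1 × C (aromatic): no H
  Total hydrogens = 10.
Molecular formula: C8H10

C8H10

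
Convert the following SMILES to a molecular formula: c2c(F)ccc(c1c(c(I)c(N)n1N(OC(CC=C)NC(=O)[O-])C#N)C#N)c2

C17H13FIN6O3-

Heavy atoms from the SMILES: 17 C, 1 F, 1 I, 6 N, 3 O.
Implicit hydrogens by atom environment:
  6 × C (aromatic): no H
  4 × C (aromatic): 1 H each → 4
  3 × C: no H
  3 × N: no H
  2 × C: 2 H each → 4
  2 × C: 1 H each → 2
  2 × O: no H
  1 × F: no H
  1 × I: no H
  1 × N: 2 H
  1 × N: 1 H
  1 × N (aromatic): no H
  1 × O (charge -1): no H
  Total hydrogens = 13.
Net charge -1.
Molecular formula: C17H13FIN6O3-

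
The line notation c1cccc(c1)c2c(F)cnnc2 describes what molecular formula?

Heavy atoms from the SMILES: 10 C, 1 F, 2 N.
Implicit hydrogens by atom environment:
  7 × C (aromatic): 1 H each → 7
  3 × C (aromatic): no H
  2 × N (aromatic): no H
  1 × F: no H
  Total hydrogens = 7.
Molecular formula: C10H7FN2

C10H7FN2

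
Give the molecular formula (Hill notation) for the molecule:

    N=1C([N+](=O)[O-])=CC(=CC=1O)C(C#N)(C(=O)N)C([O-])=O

C9H5N4O6-

Heavy atoms from the SMILES: 9 C, 4 N, 6 O.
Implicit hydrogens by atom environment:
  4 × C: no H
  3 × C (aromatic): no H
  3 × O: no H
  2 × C (aromatic): 1 H each → 2
  2 × O (charge -1): no H
  1 × N: 2 H
  1 × N (aromatic): no H
  1 × N (charge +1): no H
  1 × N: no H
  1 × O: 1 H
  Total hydrogens = 5.
Net charge -1.
Molecular formula: C9H5N4O6-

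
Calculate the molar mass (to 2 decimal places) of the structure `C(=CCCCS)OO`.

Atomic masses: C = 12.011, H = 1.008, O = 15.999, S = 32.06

Molecular formula: C5H10O2S.
M = 5×12.011 + 10×1.008 + 2×15.999 + 1×32.06 = 134.19 g/mol.

134.19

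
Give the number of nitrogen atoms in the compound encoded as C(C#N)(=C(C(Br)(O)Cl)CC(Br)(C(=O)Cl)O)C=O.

1

The symbol for nitrogen appears 1 time in the SMILES.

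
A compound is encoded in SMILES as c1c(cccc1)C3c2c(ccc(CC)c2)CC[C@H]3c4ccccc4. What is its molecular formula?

Heavy atoms from the SMILES: 24 C.
Implicit hydrogens by atom environment:
  13 × C (aromatic): 1 H each → 13
  5 × C (aromatic): no H
  3 × C: 2 H each → 6
  2 × C: 1 H each → 2
  1 × C: 3 H
  Total hydrogens = 24.
Molecular formula: C24H24

C24H24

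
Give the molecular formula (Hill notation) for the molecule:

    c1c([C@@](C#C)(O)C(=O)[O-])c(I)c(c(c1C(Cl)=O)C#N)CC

C14H8ClINO4-

Heavy atoms from the SMILES: 14 C, 1 Cl, 1 I, 1 N, 4 O.
Implicit hydrogens by atom environment:
  5 × C (aromatic): no H
  5 × C: no H
  2 × O: no H
  1 × C: 3 H
  1 × C: 2 H
  1 × C (aromatic): 1 H
  1 × C: 1 H
  1 × Cl: no H
  1 × I: no H
  1 × N: no H
  1 × O: 1 H
  1 × O (charge -1): no H
  Total hydrogens = 8.
Net charge -1.
Molecular formula: C14H8ClINO4-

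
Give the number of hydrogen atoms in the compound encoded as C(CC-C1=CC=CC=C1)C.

Hydrogens are implicit in SMILES; fill each atom to its normal valence:
  5 × C (aromatic): 1 H each → 5
  3 × C: 2 H each → 6
  1 × C: 3 H
  1 × C (aromatic): no H
  Total hydrogens = 14.

14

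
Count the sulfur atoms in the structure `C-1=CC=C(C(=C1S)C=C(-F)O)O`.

1

The symbol for sulfur appears 1 time in the SMILES.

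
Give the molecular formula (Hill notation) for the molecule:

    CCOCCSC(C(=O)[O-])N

C6H12NO3S-

Heavy atoms from the SMILES: 6 C, 1 N, 3 O, 1 S.
Implicit hydrogens by atom environment:
  3 × C: 2 H each → 6
  2 × O: no H
  1 × C: 3 H
  1 × C: 1 H
  1 × C: no H
  1 × N: 2 H
  1 × O (charge -1): no H
  1 × S: no H
  Total hydrogens = 12.
Net charge -1.
Molecular formula: C6H12NO3S-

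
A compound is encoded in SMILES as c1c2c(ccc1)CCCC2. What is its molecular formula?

Heavy atoms from the SMILES: 10 C.
Implicit hydrogens by atom environment:
  4 × C: 2 H each → 8
  4 × C (aromatic): 1 H each → 4
  2 × C (aromatic): no H
  Total hydrogens = 12.
Molecular formula: C10H12

C10H12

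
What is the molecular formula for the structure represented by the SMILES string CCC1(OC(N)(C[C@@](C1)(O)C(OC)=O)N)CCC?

C12H24N2O4

Heavy atoms from the SMILES: 12 C, 2 N, 4 O.
Implicit hydrogens by atom environment:
  5 × C: 2 H each → 10
  4 × C: no H
  3 × C: 3 H each → 9
  3 × O: no H
  2 × N: 2 H each → 4
  1 × O: 1 H
  Total hydrogens = 24.
Molecular formula: C12H24N2O4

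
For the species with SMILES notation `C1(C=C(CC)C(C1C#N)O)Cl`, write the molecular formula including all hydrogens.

Heavy atoms from the SMILES: 8 C, 1 Cl, 1 N, 1 O.
Implicit hydrogens by atom environment:
  4 × C: 1 H each → 4
  2 × C: no H
  1 × C: 3 H
  1 × C: 2 H
  1 × Cl: no H
  1 × N: no H
  1 × O: 1 H
  Total hydrogens = 10.
Molecular formula: C8H10ClNO

C8H10ClNO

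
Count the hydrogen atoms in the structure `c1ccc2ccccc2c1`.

Hydrogens are implicit in SMILES; fill each atom to its normal valence:
  8 × C (aromatic): 1 H each → 8
  2 × C (aromatic): no H
  Total hydrogens = 8.

8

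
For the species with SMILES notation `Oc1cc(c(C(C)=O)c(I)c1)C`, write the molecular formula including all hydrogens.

Heavy atoms from the SMILES: 9 C, 1 I, 2 O.
Implicit hydrogens by atom environment:
  4 × C (aromatic): no H
  2 × C: 3 H each → 6
  2 × C (aromatic): 1 H each → 2
  1 × C: no H
  1 × I: no H
  1 × O: 1 H
  1 × O: no H
  Total hydrogens = 9.
Molecular formula: C9H9IO2

C9H9IO2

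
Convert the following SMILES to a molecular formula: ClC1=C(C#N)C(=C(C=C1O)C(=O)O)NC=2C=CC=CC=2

Heavy atoms from the SMILES: 14 C, 1 Cl, 2 N, 3 O.
Implicit hydrogens by atom environment:
  6 × C (aromatic): 1 H each → 6
  6 × C (aromatic): no H
  2 × C: no H
  2 × O: 1 H each → 2
  1 × Cl: no H
  1 × N: 1 H
  1 × N: no H
  1 × O: no H
  Total hydrogens = 9.
Molecular formula: C14H9ClN2O3

C14H9ClN2O3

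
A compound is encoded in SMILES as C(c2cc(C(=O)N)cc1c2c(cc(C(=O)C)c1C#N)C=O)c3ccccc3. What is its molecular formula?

C22H16N2O3

Heavy atoms from the SMILES: 22 C, 2 N, 3 O.
Implicit hydrogens by atom environment:
  8 × C (aromatic): 1 H each → 8
  8 × C (aromatic): no H
  3 × C: no H
  3 × O: no H
  1 × C: 3 H
  1 × C: 2 H
  1 × C: 1 H
  1 × N: 2 H
  1 × N: no H
  Total hydrogens = 16.
Molecular formula: C22H16N2O3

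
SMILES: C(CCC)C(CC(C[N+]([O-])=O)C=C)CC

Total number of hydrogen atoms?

23

Hydrogens are implicit in SMILES; fill each atom to its normal valence:
  7 × C: 2 H each → 14
  3 × C: 1 H each → 3
  2 × C: 3 H each → 6
  1 × N (charge +1): no H
  1 × O: no H
  1 × O (charge -1): no H
  Total hydrogens = 23.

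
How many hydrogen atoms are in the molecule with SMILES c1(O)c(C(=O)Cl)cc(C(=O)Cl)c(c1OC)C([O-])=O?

5

Hydrogens are implicit in SMILES; fill each atom to its normal valence:
  5 × C (aromatic): no H
  4 × O: no H
  3 × C: no H
  2 × Cl: no H
  1 × C: 3 H
  1 × C (aromatic): 1 H
  1 × O: 1 H
  1 × O (charge -1): no H
  Total hydrogens = 5.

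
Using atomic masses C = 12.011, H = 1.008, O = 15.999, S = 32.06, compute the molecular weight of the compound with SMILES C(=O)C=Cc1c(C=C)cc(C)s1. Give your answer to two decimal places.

Molecular formula: C10H10OS.
M = 10×12.011 + 10×1.008 + 1×15.999 + 1×32.06 = 178.25 g/mol.

178.25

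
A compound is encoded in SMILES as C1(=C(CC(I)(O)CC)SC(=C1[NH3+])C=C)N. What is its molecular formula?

C10H16IN2OS+

Heavy atoms from the SMILES: 10 C, 1 I, 2 N, 1 O, 1 S.
Implicit hydrogens by atom environment:
  4 × C (aromatic): no H
  3 × C: 2 H each → 6
  1 × C: 3 H
  1 × C: 1 H
  1 × C: no H
  1 × I: no H
  1 × N (charge +1): 3 H
  1 × N: 2 H
  1 × O: 1 H
  1 × S (aromatic): no H
  Total hydrogens = 16.
Net charge +1.
Molecular formula: C10H16IN2OS+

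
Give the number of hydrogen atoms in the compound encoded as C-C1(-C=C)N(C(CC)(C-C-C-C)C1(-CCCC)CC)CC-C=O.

39

Hydrogens are implicit in SMILES; fill each atom to its normal valence:
  11 × C: 2 H each → 22
  5 × C: 3 H each → 15
  3 × C: no H
  2 × C: 1 H each → 2
  1 × N: no H
  1 × O: no H
  Total hydrogens = 39.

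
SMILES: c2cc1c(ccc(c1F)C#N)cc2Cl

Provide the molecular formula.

C11H5ClFN

Heavy atoms from the SMILES: 11 C, 1 Cl, 1 F, 1 N.
Implicit hydrogens by atom environment:
  5 × C (aromatic): 1 H each → 5
  5 × C (aromatic): no H
  1 × C: no H
  1 × Cl: no H
  1 × F: no H
  1 × N: no H
  Total hydrogens = 5.
Molecular formula: C11H5ClFN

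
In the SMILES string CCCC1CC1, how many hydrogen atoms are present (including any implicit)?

Hydrogens are implicit in SMILES; fill each atom to its normal valence:
  4 × C: 2 H each → 8
  1 × C: 3 H
  1 × C: 1 H
  Total hydrogens = 12.

12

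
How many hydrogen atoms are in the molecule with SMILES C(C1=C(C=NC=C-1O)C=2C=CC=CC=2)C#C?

Hydrogens are implicit in SMILES; fill each atom to its normal valence:
  7 × C (aromatic): 1 H each → 7
  4 × C (aromatic): no H
  1 × C: 2 H
  1 × C: 1 H
  1 × C: no H
  1 × N (aromatic): no H
  1 × O: 1 H
  Total hydrogens = 11.

11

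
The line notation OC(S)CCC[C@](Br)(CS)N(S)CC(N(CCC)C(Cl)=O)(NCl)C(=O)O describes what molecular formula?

C13H24BrCl2N3O4S3

Heavy atoms from the SMILES: 1 Br, 13 C, 2 Cl, 3 N, 4 O, 3 S.
Implicit hydrogens by atom environment:
  7 × C: 2 H each → 14
  4 × C: no H
  3 × S: 1 H each → 3
  2 × Cl: no H
  2 × N: no H
  2 × O: 1 H each → 2
  2 × O: no H
  1 × Br: no H
  1 × C: 3 H
  1 × C: 1 H
  1 × N: 1 H
  Total hydrogens = 24.
Molecular formula: C13H24BrCl2N3O4S3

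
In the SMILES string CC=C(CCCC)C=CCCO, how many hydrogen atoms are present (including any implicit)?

Hydrogens are implicit in SMILES; fill each atom to its normal valence:
  5 × C: 2 H each → 10
  3 × C: 1 H each → 3
  2 × C: 3 H each → 6
  1 × C: no H
  1 × O: 1 H
  Total hydrogens = 20.

20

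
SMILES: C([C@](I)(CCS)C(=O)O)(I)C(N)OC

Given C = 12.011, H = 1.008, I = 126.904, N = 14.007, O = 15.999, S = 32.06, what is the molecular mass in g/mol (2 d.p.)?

445.05

Molecular formula: C7H13I2NO3S.
M = 7×12.011 + 13×1.008 + 2×126.904 + 1×14.007 + 3×15.999 + 1×32.06 = 445.05 g/mol.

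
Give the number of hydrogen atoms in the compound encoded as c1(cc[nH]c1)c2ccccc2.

Hydrogens are implicit in SMILES; fill each atom to its normal valence:
  8 × C (aromatic): 1 H each → 8
  2 × C (aromatic): no H
  1 × N (aromatic): 1 H
  Total hydrogens = 9.

9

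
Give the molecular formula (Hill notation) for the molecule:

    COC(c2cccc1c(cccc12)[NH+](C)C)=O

C14H16NO2+

Heavy atoms from the SMILES: 14 C, 1 N, 2 O.
Implicit hydrogens by atom environment:
  6 × C (aromatic): 1 H each → 6
  4 × C (aromatic): no H
  3 × C: 3 H each → 9
  2 × O: no H
  1 × C: no H
  1 × N (charge +1): 1 H
  Total hydrogens = 16.
Net charge +1.
Molecular formula: C14H16NO2+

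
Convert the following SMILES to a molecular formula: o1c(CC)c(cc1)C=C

Heavy atoms from the SMILES: 8 C, 1 O.
Implicit hydrogens by atom environment:
  2 × C: 2 H each → 4
  2 × C (aromatic): 1 H each → 2
  2 × C (aromatic): no H
  1 × C: 3 H
  1 × C: 1 H
  1 × O (aromatic): no H
  Total hydrogens = 10.
Molecular formula: C8H10O

C8H10O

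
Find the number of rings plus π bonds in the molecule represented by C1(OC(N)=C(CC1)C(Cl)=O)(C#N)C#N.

7

Molecular formula from the SMILES: C8H6ClN3O2.
DoU = (2C + 2 + N − H − X)/2 = (2·8 + 2 + 3 − 6 − 1)/2 = 14/2 = 7.
(Structurally: 1 ring(s) + 6 π bond(s) = 7.)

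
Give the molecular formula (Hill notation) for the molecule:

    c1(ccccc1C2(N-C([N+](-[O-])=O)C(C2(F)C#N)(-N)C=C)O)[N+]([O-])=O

Heavy atoms from the SMILES: 13 C, 1 F, 5 N, 5 O.
Implicit hydrogens by atom environment:
  4 × C (aromatic): 1 H each → 4
  4 × C: no H
  2 × C: 1 H each → 2
  2 × C (aromatic): no H
  2 × N (charge +1): no H
  2 × O: no H
  2 × O (charge -1): no H
  1 × C: 2 H
  1 × F: no H
  1 × N: 2 H
  1 × N: 1 H
  1 × N: no H
  1 × O: 1 H
  Total hydrogens = 12.
Molecular formula: C13H12FN5O5

C13H12FN5O5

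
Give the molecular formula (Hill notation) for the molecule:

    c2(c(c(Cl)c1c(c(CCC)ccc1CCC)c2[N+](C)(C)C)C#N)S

C20H26ClN2S+

Heavy atoms from the SMILES: 20 C, 1 Cl, 2 N, 1 S.
Implicit hydrogens by atom environment:
  8 × C (aromatic): no H
  5 × C: 3 H each → 15
  4 × C: 2 H each → 8
  2 × C (aromatic): 1 H each → 2
  1 × C: no H
  1 × Cl: no H
  1 × N: no H
  1 × N (charge +1): no H
  1 × S: 1 H
  Total hydrogens = 26.
Net charge +1.
Molecular formula: C20H26ClN2S+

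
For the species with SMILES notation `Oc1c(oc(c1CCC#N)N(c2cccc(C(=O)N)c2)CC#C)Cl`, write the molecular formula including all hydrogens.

C17H14ClN3O3

Heavy atoms from the SMILES: 17 C, 1 Cl, 3 N, 3 O.
Implicit hydrogens by atom environment:
  6 × C (aromatic): no H
  4 × C (aromatic): 1 H each → 4
  3 × C: 2 H each → 6
  3 × C: no H
  2 × N: no H
  1 × C: 1 H
  1 × Cl: no H
  1 × N: 2 H
  1 × O: 1 H
  1 × O (aromatic): no H
  1 × O: no H
  Total hydrogens = 14.
Molecular formula: C17H14ClN3O3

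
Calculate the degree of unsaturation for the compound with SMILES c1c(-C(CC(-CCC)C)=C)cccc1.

5

Molecular formula from the SMILES: C14H20.
DoU = (2C + 2 + N − H − X)/2 = (2·14 + 2 + 0 − 20 − 0)/2 = 10/2 = 5.
(Structurally: 1 ring(s) + 4 π bond(s) = 5.)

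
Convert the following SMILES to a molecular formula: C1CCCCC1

C6H12

Heavy atoms from the SMILES: 6 C.
Implicit hydrogens by atom environment:
  6 × C: 2 H each → 12
  Total hydrogens = 12.
Molecular formula: C6H12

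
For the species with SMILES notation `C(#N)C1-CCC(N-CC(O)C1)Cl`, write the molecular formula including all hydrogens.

C8H13ClN2O

Heavy atoms from the SMILES: 8 C, 1 Cl, 2 N, 1 O.
Implicit hydrogens by atom environment:
  4 × C: 2 H each → 8
  3 × C: 1 H each → 3
  1 × C: no H
  1 × Cl: no H
  1 × N: 1 H
  1 × N: no H
  1 × O: 1 H
  Total hydrogens = 13.
Molecular formula: C8H13ClN2O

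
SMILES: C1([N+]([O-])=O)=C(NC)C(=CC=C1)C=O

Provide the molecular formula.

C8H8N2O3

Heavy atoms from the SMILES: 8 C, 2 N, 3 O.
Implicit hydrogens by atom environment:
  3 × C (aromatic): 1 H each → 3
  3 × C (aromatic): no H
  2 × O: no H
  1 × C: 3 H
  1 × C: 1 H
  1 × N: 1 H
  1 × N (charge +1): no H
  1 × O (charge -1): no H
  Total hydrogens = 8.
Molecular formula: C8H8N2O3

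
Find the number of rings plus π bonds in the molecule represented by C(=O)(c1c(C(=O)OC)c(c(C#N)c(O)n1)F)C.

8

Molecular formula from the SMILES: C10H7FN2O4.
DoU = (2C + 2 + N − H − X)/2 = (2·10 + 2 + 2 − 7 − 1)/2 = 16/2 = 8.
(Structurally: 1 ring(s) + 7 π bond(s) = 8.)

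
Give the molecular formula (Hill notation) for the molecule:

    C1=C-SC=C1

C4H4S

Heavy atoms from the SMILES: 4 C, 1 S.
Implicit hydrogens by atom environment:
  4 × C (aromatic): 1 H each → 4
  1 × S (aromatic): no H
  Total hydrogens = 4.
Molecular formula: C4H4S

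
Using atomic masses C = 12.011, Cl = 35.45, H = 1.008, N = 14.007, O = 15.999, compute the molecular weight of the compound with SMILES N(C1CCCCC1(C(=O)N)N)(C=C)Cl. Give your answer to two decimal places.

217.70

Molecular formula: C9H16ClN3O.
M = 9×12.011 + 1×35.45 + 16×1.008 + 3×14.007 + 1×15.999 = 217.70 g/mol.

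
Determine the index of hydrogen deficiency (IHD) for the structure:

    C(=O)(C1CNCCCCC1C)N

2

Molecular formula from the SMILES: C9H18N2O.
DoU = (2C + 2 + N − H − X)/2 = (2·9 + 2 + 2 − 18 − 0)/2 = 4/2 = 2.
(Structurally: 1 ring(s) + 1 π bond(s) = 2.)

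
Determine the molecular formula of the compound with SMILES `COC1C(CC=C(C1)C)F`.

Heavy atoms from the SMILES: 8 C, 1 F, 1 O.
Implicit hydrogens by atom environment:
  3 × C: 1 H each → 3
  2 × C: 3 H each → 6
  2 × C: 2 H each → 4
  1 × C: no H
  1 × F: no H
  1 × O: no H
  Total hydrogens = 13.
Molecular formula: C8H13FO

C8H13FO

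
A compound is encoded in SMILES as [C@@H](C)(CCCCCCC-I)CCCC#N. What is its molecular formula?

Heavy atoms from the SMILES: 13 C, 1 I, 1 N.
Implicit hydrogens by atom environment:
  10 × C: 2 H each → 20
  1 × C: 3 H
  1 × C: 1 H
  1 × C: no H
  1 × I: no H
  1 × N: no H
  Total hydrogens = 24.
Molecular formula: C13H24IN

C13H24IN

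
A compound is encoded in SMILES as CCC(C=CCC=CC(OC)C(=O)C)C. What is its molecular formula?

Heavy atoms from the SMILES: 13 C, 2 O.
Implicit hydrogens by atom environment:
  6 × C: 1 H each → 6
  4 × C: 3 H each → 12
  2 × C: 2 H each → 4
  2 × O: no H
  1 × C: no H
  Total hydrogens = 22.
Molecular formula: C13H22O2

C13H22O2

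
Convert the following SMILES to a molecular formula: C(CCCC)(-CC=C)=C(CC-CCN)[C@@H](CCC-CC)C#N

C20H36N2

Heavy atoms from the SMILES: 20 C, 2 N.
Implicit hydrogens by atom environment:
  13 × C: 2 H each → 26
  3 × C: no H
  2 × C: 3 H each → 6
  2 × C: 1 H each → 2
  1 × N: 2 H
  1 × N: no H
  Total hydrogens = 36.
Molecular formula: C20H36N2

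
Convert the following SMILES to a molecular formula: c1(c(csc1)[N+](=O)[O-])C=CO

C6H5NO3S

Heavy atoms from the SMILES: 6 C, 1 N, 3 O, 1 S.
Implicit hydrogens by atom environment:
  2 × C (aromatic): 1 H each → 2
  2 × C: 1 H each → 2
  2 × C (aromatic): no H
  1 × N (charge +1): no H
  1 × O: 1 H
  1 × O: no H
  1 × O (charge -1): no H
  1 × S (aromatic): no H
  Total hydrogens = 5.
Molecular formula: C6H5NO3S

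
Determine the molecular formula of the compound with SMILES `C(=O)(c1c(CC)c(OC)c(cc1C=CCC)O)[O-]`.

C14H17O4-

Heavy atoms from the SMILES: 14 C, 4 O.
Implicit hydrogens by atom environment:
  5 × C (aromatic): no H
  3 × C: 3 H each → 9
  2 × C: 2 H each → 4
  2 × C: 1 H each → 2
  2 × O: no H
  1 × C (aromatic): 1 H
  1 × C: no H
  1 × O: 1 H
  1 × O (charge -1): no H
  Total hydrogens = 17.
Net charge -1.
Molecular formula: C14H17O4-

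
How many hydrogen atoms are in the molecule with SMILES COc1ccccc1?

Hydrogens are implicit in SMILES; fill each atom to its normal valence:
  5 × C (aromatic): 1 H each → 5
  1 × C: 3 H
  1 × C (aromatic): no H
  1 × O: no H
  Total hydrogens = 8.

8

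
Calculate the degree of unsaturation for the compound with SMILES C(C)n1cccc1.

Molecular formula from the SMILES: C6H9N.
DoU = (2C + 2 + N − H − X)/2 = (2·6 + 2 + 1 − 9 − 0)/2 = 6/2 = 3.
(Structurally: 1 ring(s) + 2 π bond(s) = 3.)

3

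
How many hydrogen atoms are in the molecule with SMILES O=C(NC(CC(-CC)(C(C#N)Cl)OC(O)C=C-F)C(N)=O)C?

19

Hydrogens are implicit in SMILES; fill each atom to its normal valence:
  5 × C: 1 H each → 5
  4 × C: no H
  3 × O: no H
  2 × C: 3 H each → 6
  2 × C: 2 H each → 4
  1 × Cl: no H
  1 × F: no H
  1 × N: 2 H
  1 × N: 1 H
  1 × N: no H
  1 × O: 1 H
  Total hydrogens = 19.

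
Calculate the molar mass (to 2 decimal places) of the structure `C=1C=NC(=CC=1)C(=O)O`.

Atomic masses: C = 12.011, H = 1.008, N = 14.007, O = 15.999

Molecular formula: C6H5NO2.
M = 6×12.011 + 5×1.008 + 1×14.007 + 2×15.999 = 123.11 g/mol.

123.11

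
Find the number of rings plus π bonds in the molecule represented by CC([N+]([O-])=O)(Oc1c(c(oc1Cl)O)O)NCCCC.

4

Molecular formula from the SMILES: C10H15ClN2O6.
DoU = (2C + 2 + N − H − X)/2 = (2·10 + 2 + 2 − 15 − 1)/2 = 8/2 = 4.
(Structurally: 1 ring(s) + 3 π bond(s) = 4.)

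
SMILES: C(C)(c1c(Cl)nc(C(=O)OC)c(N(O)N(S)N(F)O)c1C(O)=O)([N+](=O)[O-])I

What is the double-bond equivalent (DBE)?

7

Molecular formula from the SMILES: C10H10ClFIN5O8S.
DoU = (2C + 2 + N − H − X)/2 = (2·10 + 2 + 5 − 10 − 3)/2 = 14/2 = 7.
(Structurally: 1 ring(s) + 6 π bond(s) = 7.)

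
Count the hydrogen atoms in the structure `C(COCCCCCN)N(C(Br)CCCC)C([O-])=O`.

Hydrogens are implicit in SMILES; fill each atom to its normal valence:
  10 × C: 2 H each → 20
  2 × O: no H
  1 × Br: no H
  1 × C: 3 H
  1 × C: 1 H
  1 × C: no H
  1 × N: 2 H
  1 × N: no H
  1 × O (charge -1): no H
  Total hydrogens = 26.

26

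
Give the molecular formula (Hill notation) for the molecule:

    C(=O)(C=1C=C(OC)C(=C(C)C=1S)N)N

Heavy atoms from the SMILES: 9 C, 2 N, 2 O, 1 S.
Implicit hydrogens by atom environment:
  5 × C (aromatic): no H
  2 × C: 3 H each → 6
  2 × N: 2 H each → 4
  2 × O: no H
  1 × C (aromatic): 1 H
  1 × C: no H
  1 × S: 1 H
  Total hydrogens = 12.
Molecular formula: C9H12N2O2S

C9H12N2O2S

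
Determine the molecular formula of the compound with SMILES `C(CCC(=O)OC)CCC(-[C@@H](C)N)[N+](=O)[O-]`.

C10H20N2O4

Heavy atoms from the SMILES: 10 C, 2 N, 4 O.
Implicit hydrogens by atom environment:
  5 × C: 2 H each → 10
  3 × O: no H
  2 × C: 3 H each → 6
  2 × C: 1 H each → 2
  1 × C: no H
  1 × N: 2 H
  1 × N (charge +1): no H
  1 × O (charge -1): no H
  Total hydrogens = 20.
Molecular formula: C10H20N2O4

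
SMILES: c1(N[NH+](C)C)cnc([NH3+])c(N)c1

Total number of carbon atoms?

7

The symbol for carbon appears 7 times in the SMILES. Lowercase c denotes aromatic carbon and counts toward C.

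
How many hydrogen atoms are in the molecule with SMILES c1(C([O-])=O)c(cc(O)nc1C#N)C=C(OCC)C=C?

11

Hydrogens are implicit in SMILES; fill each atom to its normal valence:
  4 × C (aromatic): no H
  3 × C: no H
  2 × C: 2 H each → 4
  2 × C: 1 H each → 2
  2 × O: no H
  1 × C: 3 H
  1 × C (aromatic): 1 H
  1 × N (aromatic): no H
  1 × N: no H
  1 × O: 1 H
  1 × O (charge -1): no H
  Total hydrogens = 11.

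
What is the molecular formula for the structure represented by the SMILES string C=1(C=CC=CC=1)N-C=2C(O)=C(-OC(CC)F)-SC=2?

C13H14FNO2S

Heavy atoms from the SMILES: 13 C, 1 F, 1 N, 2 O, 1 S.
Implicit hydrogens by atom environment:
  6 × C (aromatic): 1 H each → 6
  4 × C (aromatic): no H
  1 × C: 3 H
  1 × C: 2 H
  1 × C: 1 H
  1 × F: no H
  1 × N: 1 H
  1 × O: 1 H
  1 × O: no H
  1 × S (aromatic): no H
  Total hydrogens = 14.
Molecular formula: C13H14FNO2S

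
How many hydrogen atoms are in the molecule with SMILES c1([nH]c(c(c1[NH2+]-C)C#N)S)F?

7

Hydrogens are implicit in SMILES; fill each atom to its normal valence:
  4 × C (aromatic): no H
  1 × C: 3 H
  1 × C: no H
  1 × F: no H
  1 × N (charge +1): 2 H
  1 × N (aromatic): 1 H
  1 × N: no H
  1 × S: 1 H
  Total hydrogens = 7.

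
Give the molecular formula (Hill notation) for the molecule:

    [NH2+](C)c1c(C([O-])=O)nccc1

Heavy atoms from the SMILES: 7 C, 2 N, 2 O.
Implicit hydrogens by atom environment:
  3 × C (aromatic): 1 H each → 3
  2 × C (aromatic): no H
  1 × C: 3 H
  1 × C: no H
  1 × N (charge +1): 2 H
  1 × N (aromatic): no H
  1 × O: no H
  1 × O (charge -1): no H
  Total hydrogens = 8.
Molecular formula: C7H8N2O2

C7H8N2O2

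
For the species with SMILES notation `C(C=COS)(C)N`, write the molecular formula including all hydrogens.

Heavy atoms from the SMILES: 4 C, 1 N, 1 O, 1 S.
Implicit hydrogens by atom environment:
  3 × C: 1 H each → 3
  1 × C: 3 H
  1 × N: 2 H
  1 × O: no H
  1 × S: 1 H
  Total hydrogens = 9.
Molecular formula: C4H9NOS

C4H9NOS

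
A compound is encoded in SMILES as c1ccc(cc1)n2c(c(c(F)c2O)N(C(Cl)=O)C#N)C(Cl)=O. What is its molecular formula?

C13H6Cl2FN3O3

Heavy atoms from the SMILES: 13 C, 2 Cl, 1 F, 3 N, 3 O.
Implicit hydrogens by atom environment:
  5 × C (aromatic): 1 H each → 5
  5 × C (aromatic): no H
  3 × C: no H
  2 × Cl: no H
  2 × N: no H
  2 × O: no H
  1 × F: no H
  1 × N (aromatic): no H
  1 × O: 1 H
  Total hydrogens = 6.
Molecular formula: C13H6Cl2FN3O3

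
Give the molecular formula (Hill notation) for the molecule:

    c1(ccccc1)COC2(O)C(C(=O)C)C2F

C12H13FO3

Heavy atoms from the SMILES: 12 C, 1 F, 3 O.
Implicit hydrogens by atom environment:
  5 × C (aromatic): 1 H each → 5
  2 × C: 1 H each → 2
  2 × C: no H
  2 × O: no H
  1 × C: 3 H
  1 × C: 2 H
  1 × C (aromatic): no H
  1 × F: no H
  1 × O: 1 H
  Total hydrogens = 13.
Molecular formula: C12H13FO3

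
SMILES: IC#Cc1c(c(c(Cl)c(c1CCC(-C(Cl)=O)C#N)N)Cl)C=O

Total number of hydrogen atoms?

8

Hydrogens are implicit in SMILES; fill each atom to its normal valence:
  6 × C (aromatic): no H
  4 × C: no H
  3 × Cl: no H
  2 × C: 2 H each → 4
  2 × C: 1 H each → 2
  2 × O: no H
  1 × I: no H
  1 × N: 2 H
  1 × N: no H
  Total hydrogens = 8.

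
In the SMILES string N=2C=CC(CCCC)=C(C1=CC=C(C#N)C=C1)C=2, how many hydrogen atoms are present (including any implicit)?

16

Hydrogens are implicit in SMILES; fill each atom to its normal valence:
  7 × C (aromatic): 1 H each → 7
  4 × C (aromatic): no H
  3 × C: 2 H each → 6
  1 × C: 3 H
  1 × C: no H
  1 × N (aromatic): no H
  1 × N: no H
  Total hydrogens = 16.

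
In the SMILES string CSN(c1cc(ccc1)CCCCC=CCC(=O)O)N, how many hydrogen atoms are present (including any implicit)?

Hydrogens are implicit in SMILES; fill each atom to its normal valence:
  5 × C: 2 H each → 10
  4 × C (aromatic): 1 H each → 4
  2 × C: 1 H each → 2
  2 × C (aromatic): no H
  1 × C: 3 H
  1 × C: no H
  1 × N: 2 H
  1 × N: no H
  1 × O: 1 H
  1 × O: no H
  1 × S: no H
  Total hydrogens = 22.

22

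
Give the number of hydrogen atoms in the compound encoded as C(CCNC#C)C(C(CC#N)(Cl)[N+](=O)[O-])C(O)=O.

Hydrogens are implicit in SMILES; fill each atom to its normal valence:
  4 × C: 2 H each → 8
  4 × C: no H
  2 × C: 1 H each → 2
  2 × O: no H
  1 × Cl: no H
  1 × N: 1 H
  1 × N: no H
  1 × N (charge +1): no H
  1 × O: 1 H
  1 × O (charge -1): no H
  Total hydrogens = 12.

12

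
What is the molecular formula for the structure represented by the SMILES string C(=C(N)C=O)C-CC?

C6H11NO

Heavy atoms from the SMILES: 6 C, 1 N, 1 O.
Implicit hydrogens by atom environment:
  2 × C: 2 H each → 4
  2 × C: 1 H each → 2
  1 × C: 3 H
  1 × C: no H
  1 × N: 2 H
  1 × O: no H
  Total hydrogens = 11.
Molecular formula: C6H11NO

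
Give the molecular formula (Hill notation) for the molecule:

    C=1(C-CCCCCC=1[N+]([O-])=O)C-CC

Heavy atoms from the SMILES: 11 C, 1 N, 2 O.
Implicit hydrogens by atom environment:
  8 × C: 2 H each → 16
  2 × C: no H
  1 × C: 3 H
  1 × N (charge +1): no H
  1 × O: no H
  1 × O (charge -1): no H
  Total hydrogens = 19.
Molecular formula: C11H19NO2

C11H19NO2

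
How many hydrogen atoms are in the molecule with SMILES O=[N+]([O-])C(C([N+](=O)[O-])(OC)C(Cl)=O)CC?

Hydrogens are implicit in SMILES; fill each atom to its normal valence:
  4 × O: no H
  2 × C: 3 H each → 6
  2 × C: no H
  2 × N (charge +1): no H
  2 × O (charge -1): no H
  1 × C: 2 H
  1 × C: 1 H
  1 × Cl: no H
  Total hydrogens = 9.

9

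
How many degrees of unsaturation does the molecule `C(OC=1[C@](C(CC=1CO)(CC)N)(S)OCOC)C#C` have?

4

Molecular formula from the SMILES: C13H21NO4S.
DoU = (2C + 2 + N − H − X)/2 = (2·13 + 2 + 1 − 21 − 0)/2 = 8/2 = 4.
(Structurally: 1 ring(s) + 3 π bond(s) = 4.)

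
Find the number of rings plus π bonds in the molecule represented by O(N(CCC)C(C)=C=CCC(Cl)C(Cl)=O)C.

3

Molecular formula from the SMILES: C11H17Cl2NO2.
DoU = (2C + 2 + N − H − X)/2 = (2·11 + 2 + 1 − 17 − 2)/2 = 6/2 = 3.
(Structurally: 0 ring(s) + 3 π bond(s) = 3.)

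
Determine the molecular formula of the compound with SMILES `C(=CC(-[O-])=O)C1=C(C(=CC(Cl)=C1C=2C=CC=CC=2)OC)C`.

Heavy atoms from the SMILES: 17 C, 1 Cl, 3 O.
Implicit hydrogens by atom environment:
  6 × C (aromatic): 1 H each → 6
  6 × C (aromatic): no H
  2 × C: 3 H each → 6
  2 × C: 1 H each → 2
  2 × O: no H
  1 × C: no H
  1 × Cl: no H
  1 × O (charge -1): no H
  Total hydrogens = 14.
Net charge -1.
Molecular formula: C17H14ClO3-

C17H14ClO3-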